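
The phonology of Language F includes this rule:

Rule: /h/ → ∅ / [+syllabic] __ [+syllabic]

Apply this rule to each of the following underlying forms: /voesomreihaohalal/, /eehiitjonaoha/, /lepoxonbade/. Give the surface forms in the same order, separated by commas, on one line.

/voesomreihaohalal/: /h/ occurs between vowels /i/ and /a/, so it deletes. /h/ occurs between vowels /o/ and /a/, so it deletes. → [voesomreiaoalal].
/eehiitjonaoha/: /h/ occurs between vowels /e/ and /i/, so it deletes. /h/ occurs between vowels /o/ and /a/, so it deletes. → [eeiitjonaoa].
/lepoxonbade/: the rule's environment is not met; surfaces unchanged as [lepoxonbade].

voesomreiaoalal, eeiitjonaoa, lepoxonbade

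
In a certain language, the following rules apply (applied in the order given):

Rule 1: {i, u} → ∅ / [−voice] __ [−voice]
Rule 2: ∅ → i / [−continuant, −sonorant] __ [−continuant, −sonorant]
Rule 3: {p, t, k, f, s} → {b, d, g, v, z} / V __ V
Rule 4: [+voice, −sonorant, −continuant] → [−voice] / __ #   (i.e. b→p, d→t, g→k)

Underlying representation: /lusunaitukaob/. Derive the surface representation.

Rule 1 (high vowel syncope): /u/ is a high vowel flanked by voiceless consonants /t/ and /k/, so it deletes. /lusunaitukaob/ → lusunaitkaob.
Rule 2 (stop-cluster i-epenthesis): /t/ and /k/ form a stop–stop cluster, so [i] is inserted between them. /lusunaitkaob/ → lusunaitikaob.
Rule 3 (intervocalic voicing): /s/ is a voiceless obstruent between vowels /u/ and /u/, so it voices to [z]. /t/ is a voiceless obstruent between vowels /i/ and /i/, so it voices to [d]. /k/ is a voiceless obstruent between vowels /i/ and /a/, so it voices to [g]. /lusunaitikaob/ → luzunaidigaob.
Rule 4 (final devoicing): /b/ is a voiced stop in word-final position, so it devoices to [p]. /luzunaidigaob/ → luzunaidigaop.

luzunaidigaop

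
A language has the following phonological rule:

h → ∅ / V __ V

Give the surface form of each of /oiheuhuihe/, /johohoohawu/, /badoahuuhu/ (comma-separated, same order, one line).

oieuuie, jooooawu, badoauuu

/oiheuhuihe/: /h/ occurs between vowels /i/ and /e/, so it deletes. /h/ occurs between vowels /u/ and /u/, so it deletes. /h/ occurs between vowels /i/ and /e/, so it deletes. → [oieuuie].
/johohoohawu/: /h/ occurs between vowels /o/ and /o/, so it deletes. /h/ occurs between vowels /o/ and /o/, so it deletes. /h/ occurs between vowels /o/ and /a/, so it deletes. → [jooooawu].
/badoahuuhu/: /h/ occurs between vowels /a/ and /u/, so it deletes. /h/ occurs between vowels /u/ and /u/, so it deletes. → [badoauuu].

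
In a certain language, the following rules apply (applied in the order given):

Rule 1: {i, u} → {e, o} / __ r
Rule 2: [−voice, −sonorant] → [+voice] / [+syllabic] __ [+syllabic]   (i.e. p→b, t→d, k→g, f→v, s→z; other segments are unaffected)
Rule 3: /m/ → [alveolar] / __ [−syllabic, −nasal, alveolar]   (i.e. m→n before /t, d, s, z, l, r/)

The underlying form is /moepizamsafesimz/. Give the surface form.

Rule 1 (pre-rhotic lowering): no segment meets the environment; /moepizamsafesimz/ is unchanged.
Rule 2 (intervocalic voicing): /p/ is a voiceless obstruent between vowels /e/ and /i/, so it voices to [b]. /f/ is a voiceless obstruent between vowels /a/ and /e/, so it voices to [v]. /s/ is a voiceless obstruent between vowels /e/ and /i/, so it voices to [z]. /moepizamsafesimz/ → moebizamsavezimz.
Rule 3 (nasal place assimilation): /m/ precedes the alveolar consonant /s/, so it assimilates in place to [n]. /m/ precedes the alveolar consonant /z/, so it assimilates in place to [n]. /moebizamsavezimz/ → moebizansavezinz.

moebizansavezinz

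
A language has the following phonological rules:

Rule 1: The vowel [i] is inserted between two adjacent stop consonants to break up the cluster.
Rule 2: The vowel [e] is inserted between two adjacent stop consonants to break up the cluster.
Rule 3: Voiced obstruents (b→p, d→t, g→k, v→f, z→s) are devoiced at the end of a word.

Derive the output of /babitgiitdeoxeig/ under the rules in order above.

babitigiitideoxeik

Rule 1 (stop-cluster i-epenthesis): /t/ and /g/ form a stop–stop cluster, so [i] is inserted between them. /t/ and /d/ form a stop–stop cluster, so [i] is inserted between them. /babitgiitdeoxeig/ → babitigiitideoxeig.
Rule 2 (stop-cluster e-epenthesis): no segment meets the environment; /babitigiitideoxeig/ is unchanged.
Rule 3 (final devoicing): /g/ is a voiced obstruent in word-final position, so it devoices to [k]. /babitigiitideoxeig/ → babitigiitideoxeik.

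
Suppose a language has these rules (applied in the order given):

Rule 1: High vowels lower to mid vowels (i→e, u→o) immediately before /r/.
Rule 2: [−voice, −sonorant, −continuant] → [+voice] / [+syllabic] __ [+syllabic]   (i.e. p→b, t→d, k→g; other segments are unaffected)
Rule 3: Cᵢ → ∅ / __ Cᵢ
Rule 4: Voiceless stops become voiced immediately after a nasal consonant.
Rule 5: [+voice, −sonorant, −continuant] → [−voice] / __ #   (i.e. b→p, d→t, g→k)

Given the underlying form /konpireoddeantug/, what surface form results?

konbereodeanduk

Rule 1 (pre-rhotic lowering): /i/ is a high vowel immediately before /r/, so it lowers to [e]. /konpireoddeantug/ → konpereoddeantug.
Rule 2 (intervocalic voicing): no segment meets the environment; /konpereoddeantug/ is unchanged.
Rule 3 (degemination): /dd/ is a geminate; the first /d/ deletes. /konpereoddeantug/ → konpereodeantug.
Rule 4 (post-nasal voicing): /p/ is a voiceless stop immediately after the nasal /n/, so it voices to [b]. /t/ is a voiceless stop immediately after the nasal /n/, so it voices to [d]. /konpereodeantug/ → konbereodeandug.
Rule 5 (final devoicing): /g/ is a voiced stop in word-final position, so it devoices to [k]. /konbereodeandug/ → konbereodeanduk.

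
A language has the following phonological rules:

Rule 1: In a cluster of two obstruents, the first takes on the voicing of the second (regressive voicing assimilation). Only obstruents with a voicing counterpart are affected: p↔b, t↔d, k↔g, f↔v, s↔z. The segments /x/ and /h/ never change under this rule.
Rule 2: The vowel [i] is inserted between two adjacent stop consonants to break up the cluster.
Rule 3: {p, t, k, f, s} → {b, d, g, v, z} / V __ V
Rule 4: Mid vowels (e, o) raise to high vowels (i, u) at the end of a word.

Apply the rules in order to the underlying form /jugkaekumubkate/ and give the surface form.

Rule 1 (regressive voicing assimilation): /g/ precedes the voiceless obstruent /k/, so it devoices to [k] by assimilation. /b/ precedes the voiceless obstruent /k/, so it devoices to [p] by assimilation. /jugkaekumubkate/ → jukkaekumupkate.
Rule 2 (stop-cluster i-epenthesis): /k/ and /k/ form a stop–stop cluster, so [i] is inserted between them. /p/ and /k/ form a stop–stop cluster, so [i] is inserted between them. /jukkaekumupkate/ → jukikaekumupikate.
Rule 3 (intervocalic voicing): /k/ is a voiceless obstruent between vowels /u/ and /i/, so it voices to [g]. /k/ is a voiceless obstruent between vowels /i/ and /a/, so it voices to [g]. /k/ is a voiceless obstruent between vowels /e/ and /u/, so it voices to [g]. /p/ is a voiceless obstruent between vowels /u/ and /i/, so it voices to [b]. /k/ is a voiceless obstruent between vowels /i/ and /a/, so it voices to [g]. /t/ is a voiceless obstruent between vowels /a/ and /e/, so it voices to [d]. /jukikaekumupikate/ → jugigaegumubigade.
Rule 4 (final vowel raising): /e/ is a mid vowel in word-final position, so it raises to [i]. /jugigaegumubigade/ → jugigaegumubigadi.

jugigaegumubigadi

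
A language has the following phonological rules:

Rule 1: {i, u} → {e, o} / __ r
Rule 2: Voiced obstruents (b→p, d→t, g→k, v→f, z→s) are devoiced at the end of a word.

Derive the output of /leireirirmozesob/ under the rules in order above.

Rule 1 (pre-rhotic lowering): /i/ is a high vowel immediately before /r/, so it lowers to [e]. /i/ is a high vowel immediately before /r/, so it lowers to [e]. /i/ is a high vowel immediately before /r/, so it lowers to [e]. /leireirirmozesob/ → leereerermozesob.
Rule 2 (final devoicing): /b/ is a voiced obstruent in word-final position, so it devoices to [p]. /leereerermozesob/ → leereerermozesop.

leereerermozesop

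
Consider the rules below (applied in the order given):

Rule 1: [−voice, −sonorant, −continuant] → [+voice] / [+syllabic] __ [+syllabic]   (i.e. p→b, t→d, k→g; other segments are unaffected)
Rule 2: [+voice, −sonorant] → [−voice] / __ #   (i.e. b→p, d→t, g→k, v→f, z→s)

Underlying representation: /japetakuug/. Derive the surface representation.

jabedaguuk

Rule 1 (intervocalic voicing): /p/ is a voiceless stop between vowels /a/ and /e/, so it voices to [b]. /t/ is a voiceless stop between vowels /e/ and /a/, so it voices to [d]. /k/ is a voiceless stop between vowels /a/ and /u/, so it voices to [g]. /japetakuug/ → jabedaguug.
Rule 2 (final devoicing): /g/ is a voiced obstruent in word-final position, so it devoices to [k]. /jabedaguug/ → jabedaguuk.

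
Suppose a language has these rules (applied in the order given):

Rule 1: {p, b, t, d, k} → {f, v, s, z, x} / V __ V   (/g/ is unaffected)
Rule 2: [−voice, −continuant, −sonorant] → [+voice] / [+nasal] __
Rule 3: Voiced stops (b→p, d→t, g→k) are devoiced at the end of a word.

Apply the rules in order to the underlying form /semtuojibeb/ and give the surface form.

Rule 1 (intervocalic spirantization): /b/ is a stop between vowels /i/ and /e/, so it spirantizes to the fricative [v]. /semtuojibeb/ → semtuojiveb.
Rule 2 (post-nasal voicing): /t/ is a voiceless stop immediately after the nasal /m/, so it voices to [d]. /semtuojiveb/ → semduojiveb.
Rule 3 (final devoicing): /b/ is a voiced stop in word-final position, so it devoices to [p]. /semduojiveb/ → semduojivep.

semduojivep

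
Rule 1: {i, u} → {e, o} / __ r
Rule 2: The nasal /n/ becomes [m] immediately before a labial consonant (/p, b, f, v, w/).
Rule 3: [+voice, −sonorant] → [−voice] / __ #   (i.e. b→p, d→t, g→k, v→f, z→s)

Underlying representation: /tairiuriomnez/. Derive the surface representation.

Rule 1 (pre-rhotic lowering): /i/ is a high vowel immediately before /r/, so it lowers to [e]. /u/ is a high vowel immediately before /r/, so it lowers to [o]. /tairiuriomnez/ → taerioriomnez.
Rule 2 (nasal place assimilation): no segment meets the environment; /taerioriomnez/ is unchanged.
Rule 3 (final devoicing): /z/ is a voiced obstruent in word-final position, so it devoices to [s]. /taerioriomnez/ → taerioriomnes.

taerioriomnes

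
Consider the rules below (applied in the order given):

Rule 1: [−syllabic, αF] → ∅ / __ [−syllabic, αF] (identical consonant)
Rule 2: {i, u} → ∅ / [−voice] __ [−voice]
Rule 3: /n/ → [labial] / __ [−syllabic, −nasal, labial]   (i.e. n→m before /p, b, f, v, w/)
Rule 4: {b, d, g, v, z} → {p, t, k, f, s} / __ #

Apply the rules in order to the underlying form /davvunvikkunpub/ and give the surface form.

davumvikumpup

Rule 1 (degemination): /vv/ is a geminate; the first /v/ deletes. /kk/ is a geminate; the first /k/ deletes. /davvunvikkunpub/ → davunvikunpub.
Rule 2 (high vowel syncope): no segment meets the environment; /davunvikunpub/ is unchanged.
Rule 3 (nasal place assimilation): /n/ precedes the labial consonant /v/, so it assimilates in place to [m]. /n/ precedes the labial consonant /p/, so it assimilates in place to [m]. /davunvikunpub/ → davumvikumpub.
Rule 4 (final devoicing): /b/ is a voiced obstruent in word-final position, so it devoices to [p]. /davumvikumpub/ → davumvikumpup.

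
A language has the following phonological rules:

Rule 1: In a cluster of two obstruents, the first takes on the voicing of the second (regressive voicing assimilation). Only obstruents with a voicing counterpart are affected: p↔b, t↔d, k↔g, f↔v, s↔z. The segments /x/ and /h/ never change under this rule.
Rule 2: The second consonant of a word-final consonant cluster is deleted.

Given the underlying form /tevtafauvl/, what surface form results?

teftafauv

Rule 1 (regressive voicing assimilation): /v/ precedes the voiceless obstruent /t/, so it devoices to [f] by assimilation. /tevtafauvl/ → teftafauvl.
Rule 2 (final cluster simplification): /l/ is the second consonant of a word-final cluster /vl/, so it deletes. /teftafauvl/ → teftafauv.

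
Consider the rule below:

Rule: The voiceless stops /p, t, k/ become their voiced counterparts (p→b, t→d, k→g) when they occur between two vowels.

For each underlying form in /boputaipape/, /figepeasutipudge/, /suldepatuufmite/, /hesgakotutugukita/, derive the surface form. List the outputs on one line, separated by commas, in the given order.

bobudaibabe, figebeasudibudge, suldebaduufmide, hesgagodudugugida

/boputaipape/: /p/ is a voiceless stop between vowels /o/ and /u/, so it voices to [b]. /t/ is a voiceless stop between vowels /u/ and /a/, so it voices to [d]. /p/ is a voiceless stop between vowels /i/ and /a/, so it voices to [b]. /p/ is a voiceless stop between vowels /a/ and /e/, so it voices to [b]. → [bobudaibabe].
/figepeasutipudge/: /p/ is a voiceless stop between vowels /e/ and /e/, so it voices to [b]. /t/ is a voiceless stop between vowels /u/ and /i/, so it voices to [d]. /p/ is a voiceless stop between vowels /i/ and /u/, so it voices to [b]. → [figebeasudibudge].
/suldepatuufmite/: /p/ is a voiceless stop between vowels /e/ and /a/, so it voices to [b]. /t/ is a voiceless stop between vowels /a/ and /u/, so it voices to [d]. /t/ is a voiceless stop between vowels /i/ and /e/, so it voices to [d]. → [suldebaduufmide].
/hesgakotutugukita/: /k/ is a voiceless stop between vowels /a/ and /o/, so it voices to [g]. /t/ is a voiceless stop between vowels /o/ and /u/, so it voices to [d]. /t/ is a voiceless stop between vowels /u/ and /u/, so it voices to [d]. /k/ is a voiceless stop between vowels /u/ and /i/, so it voices to [g]. /t/ is a voiceless stop between vowels /i/ and /a/, so it voices to [d]. → [hesgagodudugugida].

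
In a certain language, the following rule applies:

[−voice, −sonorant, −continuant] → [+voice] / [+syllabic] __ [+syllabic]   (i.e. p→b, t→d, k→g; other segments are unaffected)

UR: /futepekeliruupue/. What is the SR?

fudebegeliruubue

/t/ is a voiceless stop between vowels /u/ and /e/, so it voices to [d].
/p/ is a voiceless stop between vowels /e/ and /e/, so it voices to [b].
/k/ is a voiceless stop between vowels /e/ and /e/, so it voices to [g].
/p/ is a voiceless stop between vowels /u/ and /u/, so it voices to [b].
Surface form: [fudebegeliruubue].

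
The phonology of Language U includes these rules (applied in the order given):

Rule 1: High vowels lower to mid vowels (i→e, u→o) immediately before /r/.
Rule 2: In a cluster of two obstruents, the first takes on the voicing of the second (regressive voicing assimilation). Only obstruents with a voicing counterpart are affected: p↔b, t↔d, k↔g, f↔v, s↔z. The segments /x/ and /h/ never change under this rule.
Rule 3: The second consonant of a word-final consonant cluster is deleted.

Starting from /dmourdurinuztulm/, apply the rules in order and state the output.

Rule 1 (pre-rhotic lowering): /u/ is a high vowel immediately before /r/, so it lowers to [o]. /u/ is a high vowel immediately before /r/, so it lowers to [o]. /dmourdurinuztulm/ → dmoordorinuztulm.
Rule 2 (regressive voicing assimilation): /z/ precedes the voiceless obstruent /t/, so it devoices to [s] by assimilation. /dmoordorinuztulm/ → dmoordorinustulm.
Rule 3 (final cluster simplification): /m/ is the second consonant of a word-final cluster /lm/, so it deletes. /dmoordorinustulm/ → dmoordorinustul.

dmoordorinustul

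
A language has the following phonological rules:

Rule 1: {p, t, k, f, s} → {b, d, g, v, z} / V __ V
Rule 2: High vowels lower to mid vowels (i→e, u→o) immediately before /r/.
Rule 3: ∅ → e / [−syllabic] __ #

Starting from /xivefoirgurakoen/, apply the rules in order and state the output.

Rule 1 (intervocalic voicing): /f/ is a voiceless obstruent between vowels /e/ and /o/, so it voices to [v]. /k/ is a voiceless obstruent between vowels /a/ and /o/, so it voices to [g]. /xivefoirgurakoen/ → xivevoirguragoen.
Rule 2 (pre-rhotic lowering): /i/ is a high vowel immediately before /r/, so it lowers to [e]. /u/ is a high vowel immediately before /r/, so it lowers to [o]. /xivevoirguragoen/ → xivevoergoragoen.
Rule 3 (final e-epenthesis): the form ends in the consonant /n/, so [e] is inserted word-finally. /xivevoergoragoen/ → xivevoergoragoene.

xivevoergoragoene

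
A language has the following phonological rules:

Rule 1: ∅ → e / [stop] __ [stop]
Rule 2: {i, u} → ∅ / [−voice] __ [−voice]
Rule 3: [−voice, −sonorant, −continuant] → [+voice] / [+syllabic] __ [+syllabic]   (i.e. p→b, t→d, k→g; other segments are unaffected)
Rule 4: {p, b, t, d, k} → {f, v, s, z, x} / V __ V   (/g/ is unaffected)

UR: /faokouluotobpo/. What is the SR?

Rule 1 (stop-cluster e-epenthesis): /b/ and /p/ form a stop–stop cluster, so [e] is inserted between them. /faokouluotobpo/ → faokouluotobepo.
Rule 2 (high vowel syncope): no segment meets the environment; /faokouluotobepo/ is unchanged.
Rule 3 (intervocalic voicing): /k/ is a voiceless stop between vowels /o/ and /o/, so it voices to [g]. /t/ is a voiceless stop between vowels /o/ and /o/, so it voices to [d]. /p/ is a voiceless stop between vowels /e/ and /o/, so it voices to [b]. /faokouluotobepo/ → faogouluodobebo.
Rule 4 (intervocalic spirantization): /d/ is a stop between vowels /o/ and /o/, so it spirantizes to the fricative [z]. /b/ is a stop between vowels /o/ and /e/, so it spirantizes to the fricative [v]. /b/ is a stop between vowels /e/ and /o/, so it spirantizes to the fricative [v]. /faogouluodobebo/ → faogouluozovevo.

faogouluozovevo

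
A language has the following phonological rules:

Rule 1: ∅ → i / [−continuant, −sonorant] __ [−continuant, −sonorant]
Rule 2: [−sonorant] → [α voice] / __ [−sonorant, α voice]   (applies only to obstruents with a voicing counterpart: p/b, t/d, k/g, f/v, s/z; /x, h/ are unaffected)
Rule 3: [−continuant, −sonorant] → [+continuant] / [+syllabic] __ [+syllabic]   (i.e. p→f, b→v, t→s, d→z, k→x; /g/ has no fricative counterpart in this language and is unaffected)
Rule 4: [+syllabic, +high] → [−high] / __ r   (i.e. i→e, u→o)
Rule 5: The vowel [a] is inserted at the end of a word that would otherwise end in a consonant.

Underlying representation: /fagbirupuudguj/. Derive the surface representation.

Rule 1 (stop-cluster i-epenthesis): /g/ and /b/ form a stop–stop cluster, so [i] is inserted between them. /d/ and /g/ form a stop–stop cluster, so [i] is inserted between them. /fagbirupuudguj/ → fagibirupuudiguj.
Rule 2 (regressive voicing assimilation): no segment meets the environment; /fagibirupuudiguj/ is unchanged.
Rule 3 (intervocalic spirantization): /b/ is a stop between vowels /i/ and /i/, so it spirantizes to the fricative [v]. /p/ is a stop between vowels /u/ and /u/, so it spirantizes to the fricative [f]. /d/ is a stop between vowels /u/ and /i/, so it spirantizes to the fricative [z]. /fagibirupuudiguj/ → fagivirufuuziguj.
Rule 4 (pre-rhotic lowering): /i/ is a high vowel immediately before /r/, so it lowers to [e]. /fagivirufuuziguj/ → fagiverufuuziguj.
Rule 5 (final a-epenthesis): the form ends in the consonant /j/, so [a] is inserted word-finally. /fagiverufuuziguj/ → fagiverufuuziguja.

fagiverufuuziguja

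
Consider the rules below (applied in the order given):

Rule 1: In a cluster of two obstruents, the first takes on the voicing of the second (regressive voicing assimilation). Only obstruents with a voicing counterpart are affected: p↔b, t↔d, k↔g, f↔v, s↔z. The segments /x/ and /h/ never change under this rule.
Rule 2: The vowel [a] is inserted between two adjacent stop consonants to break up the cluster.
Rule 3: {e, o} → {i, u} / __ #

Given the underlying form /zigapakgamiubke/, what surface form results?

zigapagagamiupaki

Rule 1 (regressive voicing assimilation): /k/ precedes the voiced obstruent /g/, so it voices to [g] by assimilation. /b/ precedes the voiceless obstruent /k/, so it devoices to [p] by assimilation. /zigapakgamiubke/ → zigapaggamiupke.
Rule 2 (stop-cluster a-epenthesis): /g/ and /g/ form a stop–stop cluster, so [a] is inserted between them. /p/ and /k/ form a stop–stop cluster, so [a] is inserted between them. /zigapaggamiupke/ → zigapagagamiupake.
Rule 3 (final vowel raising): /e/ is a mid vowel in word-final position, so it raises to [i]. /zigapagagamiupake/ → zigapagagamiupaki.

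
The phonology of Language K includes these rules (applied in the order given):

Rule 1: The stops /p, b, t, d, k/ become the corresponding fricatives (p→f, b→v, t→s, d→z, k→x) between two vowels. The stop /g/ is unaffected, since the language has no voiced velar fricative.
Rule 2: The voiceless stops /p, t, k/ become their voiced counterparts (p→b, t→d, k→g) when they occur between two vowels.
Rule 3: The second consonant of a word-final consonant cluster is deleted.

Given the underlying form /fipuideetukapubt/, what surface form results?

Rule 1 (intervocalic spirantization): /p/ is a stop between vowels /i/ and /u/, so it spirantizes to the fricative [f]. /d/ is a stop between vowels /i/ and /e/, so it spirantizes to the fricative [z]. /t/ is a stop between vowels /e/ and /u/, so it spirantizes to the fricative [s]. /k/ is a stop between vowels /u/ and /a/, so it spirantizes to the fricative [x]. /p/ is a stop between vowels /a/ and /u/, so it spirantizes to the fricative [f]. /fipuideetukapubt/ → fifuizeesuxafubt.
Rule 2 (intervocalic voicing): no segment meets the environment; /fifuizeesuxafubt/ is unchanged.
Rule 3 (final cluster simplification): /t/ is the second consonant of a word-final cluster /bt/, so it deletes. /fifuizeesuxafubt/ → fifuizeesuxafub.

fifuizeesuxafub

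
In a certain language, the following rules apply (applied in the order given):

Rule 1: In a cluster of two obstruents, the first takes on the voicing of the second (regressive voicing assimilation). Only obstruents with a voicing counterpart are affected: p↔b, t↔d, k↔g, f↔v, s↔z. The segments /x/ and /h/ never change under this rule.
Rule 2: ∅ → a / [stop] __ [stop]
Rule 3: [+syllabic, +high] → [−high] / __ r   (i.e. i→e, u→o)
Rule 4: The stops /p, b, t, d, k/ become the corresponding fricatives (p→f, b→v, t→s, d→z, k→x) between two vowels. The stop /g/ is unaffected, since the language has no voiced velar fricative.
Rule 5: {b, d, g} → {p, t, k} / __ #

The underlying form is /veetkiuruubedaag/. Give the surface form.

Rule 1 (regressive voicing assimilation): no segment meets the environment; /veetkiuruubedaag/ is unchanged.
Rule 2 (stop-cluster a-epenthesis): /t/ and /k/ form a stop–stop cluster, so [a] is inserted between them. /veetkiuruubedaag/ → veetakiuruubedaag.
Rule 3 (pre-rhotic lowering): /u/ is a high vowel immediately before /r/, so it lowers to [o]. /veetakiuruubedaag/ → veetakioruubedaag.
Rule 4 (intervocalic spirantization): /t/ is a stop between vowels /e/ and /a/, so it spirantizes to the fricative [s]. /k/ is a stop between vowels /a/ and /i/, so it spirantizes to the fricative [x]. /b/ is a stop between vowels /u/ and /e/, so it spirantizes to the fricative [v]. /d/ is a stop between vowels /e/ and /a/, so it spirantizes to the fricative [z]. /veetakioruubedaag/ → veesaxioruuvezaag.
Rule 5 (final devoicing): /g/ is a voiced stop in word-final position, so it devoices to [k]. /veesaxioruuvezaag/ → veesaxioruuvezaak.

veesaxioruuvezaak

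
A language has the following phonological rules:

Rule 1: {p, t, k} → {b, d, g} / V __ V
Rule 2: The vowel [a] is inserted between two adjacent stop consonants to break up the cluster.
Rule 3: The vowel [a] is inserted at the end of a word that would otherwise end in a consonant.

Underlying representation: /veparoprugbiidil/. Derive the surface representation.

Rule 1 (intervocalic voicing): /p/ is a voiceless stop between vowels /e/ and /a/, so it voices to [b]. /veparoprugbiidil/ → vebaroprugbiidil.
Rule 2 (stop-cluster a-epenthesis): /g/ and /b/ form a stop–stop cluster, so [a] is inserted between them. /vebaroprugbiidil/ → vebaroprugabiidil.
Rule 3 (final a-epenthesis): the form ends in the consonant /l/, so [a] is inserted word-finally. /vebaroprugabiidil/ → vebaroprugabiidila.

vebaroprugabiidila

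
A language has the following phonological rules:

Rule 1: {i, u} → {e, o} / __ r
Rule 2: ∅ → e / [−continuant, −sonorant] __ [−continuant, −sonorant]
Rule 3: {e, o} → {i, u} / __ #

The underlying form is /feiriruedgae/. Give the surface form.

Rule 1 (pre-rhotic lowering): /i/ is a high vowel immediately before /r/, so it lowers to [e]. /i/ is a high vowel immediately before /r/, so it lowers to [e]. /feiriruedgae/ → feereruedgae.
Rule 2 (stop-cluster e-epenthesis): /d/ and /g/ form a stop–stop cluster, so [e] is inserted between them. /feereruedgae/ → feereruedegae.
Rule 3 (final vowel raising): /e/ is a mid vowel in word-final position, so it raises to [i]. /feereruedegae/ → feereruedegai.

feereruedegai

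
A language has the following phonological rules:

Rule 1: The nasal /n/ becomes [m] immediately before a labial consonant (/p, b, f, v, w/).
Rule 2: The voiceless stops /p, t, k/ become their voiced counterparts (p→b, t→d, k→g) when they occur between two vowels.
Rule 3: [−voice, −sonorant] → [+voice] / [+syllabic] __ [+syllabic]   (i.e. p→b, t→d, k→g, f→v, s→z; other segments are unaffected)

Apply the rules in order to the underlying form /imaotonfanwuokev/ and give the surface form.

Rule 1 (nasal place assimilation): /n/ precedes the labial consonant /f/, so it assimilates in place to [m]. /n/ precedes the labial consonant /w/, so it assimilates in place to [m]. /imaotonfanwuokev/ → imaotomfamwuokev.
Rule 2 (intervocalic voicing): /t/ is a voiceless stop between vowels /o/ and /o/, so it voices to [d]. /k/ is a voiceless stop between vowels /o/ and /e/, so it voices to [g]. /imaotomfamwuokev/ → imaodomfamwuogev.
Rule 3 (intervocalic voicing): no segment meets the environment; /imaodomfamwuogev/ is unchanged.

imaodomfamwuogev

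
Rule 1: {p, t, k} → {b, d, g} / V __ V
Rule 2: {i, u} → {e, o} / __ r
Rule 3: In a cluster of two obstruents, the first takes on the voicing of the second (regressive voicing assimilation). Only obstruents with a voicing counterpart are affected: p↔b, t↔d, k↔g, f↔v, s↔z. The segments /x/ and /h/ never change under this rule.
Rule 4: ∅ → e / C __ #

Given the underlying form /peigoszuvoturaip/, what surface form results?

peigozzuvodoraipe

Rule 1 (intervocalic voicing): /t/ is a voiceless stop between vowels /o/ and /u/, so it voices to [d]. /peigoszuvoturaip/ → peigoszuvoduraip.
Rule 2 (pre-rhotic lowering): /u/ is a high vowel immediately before /r/, so it lowers to [o]. /peigoszuvoduraip/ → peigoszuvodoraip.
Rule 3 (regressive voicing assimilation): /s/ precedes the voiced obstruent /z/, so it voices to [z] by assimilation. /peigoszuvodoraip/ → peigozzuvodoraip.
Rule 4 (final e-epenthesis): the form ends in the consonant /p/, so [e] is inserted word-finally. /peigozzuvodoraip/ → peigozzuvodoraipe.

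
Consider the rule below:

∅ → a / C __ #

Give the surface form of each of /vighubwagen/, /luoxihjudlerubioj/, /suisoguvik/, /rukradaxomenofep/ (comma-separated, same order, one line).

vighubwagena, luoxihjudlerubioja, suisoguvika, rukradaxomenofepa

/vighubwagen/: the form ends in the consonant /n/, so [a] is inserted word-finally. → [vighubwagena].
/luoxihjudlerubioj/: the form ends in the consonant /j/, so [a] is inserted word-finally. → [luoxihjudlerubioja].
/suisoguvik/: the form ends in the consonant /k/, so [a] is inserted word-finally. → [suisoguvika].
/rukradaxomenofep/: the form ends in the consonant /p/, so [a] is inserted word-finally. → [rukradaxomenofepa].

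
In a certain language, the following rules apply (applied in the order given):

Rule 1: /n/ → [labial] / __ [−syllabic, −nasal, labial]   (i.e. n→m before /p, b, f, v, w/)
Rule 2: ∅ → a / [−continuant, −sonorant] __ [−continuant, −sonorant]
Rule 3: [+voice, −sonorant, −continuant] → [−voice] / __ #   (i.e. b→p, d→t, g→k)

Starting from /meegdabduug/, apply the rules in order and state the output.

meegadabaduuk

Rule 1 (nasal place assimilation): no segment meets the environment; /meegdabduug/ is unchanged.
Rule 2 (stop-cluster a-epenthesis): /g/ and /d/ form a stop–stop cluster, so [a] is inserted between them. /b/ and /d/ form a stop–stop cluster, so [a] is inserted between them. /meegdabduug/ → meegadabaduug.
Rule 3 (final devoicing): /g/ is a voiced stop in word-final position, so it devoices to [k]. /meegadabaduug/ → meegadabaduuk.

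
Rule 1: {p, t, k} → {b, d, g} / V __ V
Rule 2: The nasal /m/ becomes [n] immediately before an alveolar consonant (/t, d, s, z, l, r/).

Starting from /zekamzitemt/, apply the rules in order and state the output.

zeganzident

Rule 1 (intervocalic voicing): /k/ is a voiceless stop between vowels /e/ and /a/, so it voices to [g]. /t/ is a voiceless stop between vowels /i/ and /e/, so it voices to [d]. /zekamzitemt/ → zegamzidemt.
Rule 2 (nasal place assimilation): /m/ precedes the alveolar consonant /z/, so it assimilates in place to [n]. /m/ precedes the alveolar consonant /t/, so it assimilates in place to [n]. /zegamzidemt/ → zeganzident.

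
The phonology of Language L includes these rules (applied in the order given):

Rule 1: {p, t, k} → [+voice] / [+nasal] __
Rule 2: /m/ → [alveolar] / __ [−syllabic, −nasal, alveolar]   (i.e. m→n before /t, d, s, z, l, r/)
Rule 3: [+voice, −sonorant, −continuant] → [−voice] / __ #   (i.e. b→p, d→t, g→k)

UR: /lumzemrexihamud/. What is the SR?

Rule 1 (post-nasal voicing): no segment meets the environment; /lumzemrexihamud/ is unchanged.
Rule 2 (nasal place assimilation): /m/ precedes the alveolar consonant /z/, so it assimilates in place to [n]. /m/ precedes the alveolar consonant /r/, so it assimilates in place to [n]. /lumzemrexihamud/ → lunzenrexihamud.
Rule 3 (final devoicing): /d/ is a voiced stop in word-final position, so it devoices to [t]. /lunzenrexihamud/ → lunzenrexihamut.

lunzenrexihamut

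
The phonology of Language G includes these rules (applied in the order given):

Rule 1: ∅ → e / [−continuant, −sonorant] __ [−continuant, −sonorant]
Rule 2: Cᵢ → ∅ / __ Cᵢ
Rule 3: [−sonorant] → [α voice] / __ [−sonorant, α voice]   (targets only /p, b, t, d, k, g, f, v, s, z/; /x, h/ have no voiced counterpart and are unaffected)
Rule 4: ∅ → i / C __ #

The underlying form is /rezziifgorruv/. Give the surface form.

reziivgoruvi

Rule 1 (stop-cluster e-epenthesis): no segment meets the environment; /rezziifgorruv/ is unchanged.
Rule 2 (degemination): /zz/ is a geminate; the first /z/ deletes. /rr/ is a geminate; the first /r/ deletes. /rezziifgorruv/ → reziifgoruv.
Rule 3 (regressive voicing assimilation): /f/ precedes the voiced obstruent /g/, so it voices to [v] by assimilation. /reziifgoruv/ → reziivgoruv.
Rule 4 (final i-epenthesis): the form ends in the consonant /v/, so [i] is inserted word-finally. /reziivgoruv/ → reziivgoruvi.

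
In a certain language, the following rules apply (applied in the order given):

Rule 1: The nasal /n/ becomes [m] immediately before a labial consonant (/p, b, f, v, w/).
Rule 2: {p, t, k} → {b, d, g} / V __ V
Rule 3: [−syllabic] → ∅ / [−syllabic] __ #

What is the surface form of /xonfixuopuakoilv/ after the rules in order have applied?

Rule 1 (nasal place assimilation): /n/ precedes the labial consonant /f/, so it assimilates in place to [m]. /xonfixuopuakoilv/ → xomfixuopuakoilv.
Rule 2 (intervocalic voicing): /p/ is a voiceless stop between vowels /o/ and /u/, so it voices to [b]. /k/ is a voiceless stop between vowels /a/ and /o/, so it voices to [g]. /xomfixuopuakoilv/ → xomfixuobuagoilv.
Rule 3 (final cluster simplification): /v/ is the second consonant of a word-final cluster /lv/, so it deletes. /xomfixuobuagoilv/ → xomfixuobuagoil.

xomfixuobuagoil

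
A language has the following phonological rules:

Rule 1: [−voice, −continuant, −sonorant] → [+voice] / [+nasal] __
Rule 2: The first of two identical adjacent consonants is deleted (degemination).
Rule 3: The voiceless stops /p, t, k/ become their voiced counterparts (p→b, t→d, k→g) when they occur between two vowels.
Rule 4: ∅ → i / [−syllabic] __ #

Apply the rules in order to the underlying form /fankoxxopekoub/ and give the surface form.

fangoxobegoubi

Rule 1 (post-nasal voicing): /k/ is a voiceless stop immediately after the nasal /n/, so it voices to [g]. /fankoxxopekoub/ → fangoxxopekoub.
Rule 2 (degemination): /xx/ is a geminate; the first /x/ deletes. /fangoxxopekoub/ → fangoxopekoub.
Rule 3 (intervocalic voicing): /p/ is a voiceless stop between vowels /o/ and /e/, so it voices to [b]. /k/ is a voiceless stop between vowels /e/ and /o/, so it voices to [g]. /fangoxopekoub/ → fangoxobegoub.
Rule 4 (final i-epenthesis): the form ends in the consonant /b/, so [i] is inserted word-finally. /fangoxobegoub/ → fangoxobegoubi.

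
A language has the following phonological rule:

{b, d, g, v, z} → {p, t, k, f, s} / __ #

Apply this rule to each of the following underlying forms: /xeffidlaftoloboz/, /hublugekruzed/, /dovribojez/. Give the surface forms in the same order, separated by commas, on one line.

/xeffidlaftoloboz/: /z/ is a voiced obstruent in word-final position, so it devoices to [s]. → [xeffidlaftolobos].
/hublugekruzed/: /d/ is a voiced obstruent in word-final position, so it devoices to [t]. → [hublugekruzet].
/dovribojez/: /z/ is a voiced obstruent in word-final position, so it devoices to [s]. → [dovribojes].

xeffidlaftolobos, hublugekruzet, dovribojes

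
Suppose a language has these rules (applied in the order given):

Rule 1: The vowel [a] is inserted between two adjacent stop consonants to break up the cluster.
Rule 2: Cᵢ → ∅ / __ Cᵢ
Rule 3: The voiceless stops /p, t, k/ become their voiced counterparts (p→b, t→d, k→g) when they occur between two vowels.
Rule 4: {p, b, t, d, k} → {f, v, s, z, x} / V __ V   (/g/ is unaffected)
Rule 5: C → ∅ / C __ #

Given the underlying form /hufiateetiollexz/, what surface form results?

hufiazeeziolex

Rule 1 (stop-cluster a-epenthesis): no segment meets the environment; /hufiateetiollexz/ is unchanged.
Rule 2 (degemination): /ll/ is a geminate; the first /l/ deletes. /hufiateetiollexz/ → hufiateetiolexz.
Rule 3 (intervocalic voicing): /t/ is a voiceless stop between vowels /a/ and /e/, so it voices to [d]. /t/ is a voiceless stop between vowels /e/ and /i/, so it voices to [d]. /hufiateetiolexz/ → hufiadeediolexz.
Rule 4 (intervocalic spirantization): /d/ is a stop between vowels /a/ and /e/, so it spirantizes to the fricative [z]. /d/ is a stop between vowels /e/ and /i/, so it spirantizes to the fricative [z]. /hufiadeediolexz/ → hufiazeeziolexz.
Rule 5 (final cluster simplification): /z/ is the second consonant of a word-final cluster /xz/, so it deletes. /hufiazeeziolexz/ → hufiazeeziolex.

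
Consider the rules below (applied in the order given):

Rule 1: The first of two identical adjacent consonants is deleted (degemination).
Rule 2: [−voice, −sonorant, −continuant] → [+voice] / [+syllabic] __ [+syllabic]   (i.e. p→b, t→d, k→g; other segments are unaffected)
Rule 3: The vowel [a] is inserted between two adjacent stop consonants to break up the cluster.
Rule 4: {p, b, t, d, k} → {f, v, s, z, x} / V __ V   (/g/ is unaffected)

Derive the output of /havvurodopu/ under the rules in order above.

Rule 1 (degemination): /vv/ is a geminate; the first /v/ deletes. /havvurodopu/ → havurodopu.
Rule 2 (intervocalic voicing): /p/ is a voiceless stop between vowels /o/ and /u/, so it voices to [b]. /havurodopu/ → havurodobu.
Rule 3 (stop-cluster a-epenthesis): no segment meets the environment; /havurodobu/ is unchanged.
Rule 4 (intervocalic spirantization): /d/ is a stop between vowels /o/ and /o/, so it spirantizes to the fricative [z]. /b/ is a stop between vowels /o/ and /u/, so it spirantizes to the fricative [v]. /havurodobu/ → havurozovu.

havurozovu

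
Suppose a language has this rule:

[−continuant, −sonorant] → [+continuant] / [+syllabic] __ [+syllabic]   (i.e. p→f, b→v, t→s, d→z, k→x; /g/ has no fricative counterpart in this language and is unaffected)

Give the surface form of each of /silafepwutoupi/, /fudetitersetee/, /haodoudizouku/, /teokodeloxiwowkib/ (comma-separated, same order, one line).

silafepwusoufi, fuzesisersesee, haozouzizouxu, teoxozeloxiwowkib

/silafepwutoupi/: /t/ is a stop between vowels /u/ and /o/, so it spirantizes to the fricative [s]. /p/ is a stop between vowels /u/ and /i/, so it spirantizes to the fricative [f]. → [silafepwusoufi].
/fudetitersetee/: /d/ is a stop between vowels /u/ and /e/, so it spirantizes to the fricative [z]. /t/ is a stop between vowels /e/ and /i/, so it spirantizes to the fricative [s]. /t/ is a stop between vowels /i/ and /e/, so it spirantizes to the fricative [s]. /t/ is a stop between vowels /e/ and /e/, so it spirantizes to the fricative [s]. → [fuzesisersesee].
/haodoudizouku/: /d/ is a stop between vowels /o/ and /o/, so it spirantizes to the fricative [z]. /d/ is a stop between vowels /u/ and /i/, so it spirantizes to the fricative [z]. /k/ is a stop between vowels /u/ and /u/, so it spirantizes to the fricative [x]. → [haozouzizouxu].
/teokodeloxiwowkib/: /k/ is a stop between vowels /o/ and /o/, so it spirantizes to the fricative [x]. /d/ is a stop between vowels /o/ and /e/, so it spirantizes to the fricative [z]. → [teoxozeloxiwowkib].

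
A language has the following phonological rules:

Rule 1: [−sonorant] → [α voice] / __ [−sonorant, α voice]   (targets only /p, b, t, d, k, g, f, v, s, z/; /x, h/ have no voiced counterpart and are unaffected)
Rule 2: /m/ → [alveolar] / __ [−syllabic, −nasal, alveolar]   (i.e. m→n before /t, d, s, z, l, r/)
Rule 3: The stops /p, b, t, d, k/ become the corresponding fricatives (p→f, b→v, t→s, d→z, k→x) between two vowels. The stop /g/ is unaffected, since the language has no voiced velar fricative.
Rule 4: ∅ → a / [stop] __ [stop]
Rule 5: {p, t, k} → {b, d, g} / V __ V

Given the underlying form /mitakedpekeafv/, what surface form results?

misaxedabexeavv

Rule 1 (regressive voicing assimilation): /d/ precedes the voiceless obstruent /p/, so it devoices to [t] by assimilation. /f/ precedes the voiced obstruent /v/, so it voices to [v] by assimilation. /mitakedpekeafv/ → mitaketpekeavv.
Rule 2 (nasal place assimilation): no segment meets the environment; /mitaketpekeavv/ is unchanged.
Rule 3 (intervocalic spirantization): /t/ is a stop between vowels /i/ and /a/, so it spirantizes to the fricative [s]. /k/ is a stop between vowels /a/ and /e/, so it spirantizes to the fricative [x]. /k/ is a stop between vowels /e/ and /e/, so it spirantizes to the fricative [x]. /mitaketpekeavv/ → misaxetpexeavv.
Rule 4 (stop-cluster a-epenthesis): /t/ and /p/ form a stop–stop cluster, so [a] is inserted between them. /misaxetpexeavv/ → misaxetapexeavv.
Rule 5 (intervocalic voicing): /t/ is a voiceless stop between vowels /e/ and /a/, so it voices to [d]. /p/ is a voiceless stop between vowels /a/ and /e/, so it voices to [b]. /misaxetapexeavv/ → misaxedabexeavv.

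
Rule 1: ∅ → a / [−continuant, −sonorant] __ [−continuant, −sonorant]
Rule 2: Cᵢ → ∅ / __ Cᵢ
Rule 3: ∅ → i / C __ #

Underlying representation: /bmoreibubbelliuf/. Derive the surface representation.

Rule 1 (stop-cluster a-epenthesis): /b/ and /b/ form a stop–stop cluster, so [a] is inserted between them. /bmoreibubbelliuf/ → bmoreibubabelliuf.
Rule 2 (degemination): /ll/ is a geminate; the first /l/ deletes. /bmoreibubabelliuf/ → bmoreibubabeliuf.
Rule 3 (final i-epenthesis): the form ends in the consonant /f/, so [i] is inserted word-finally. /bmoreibubabeliuf/ → bmoreibubabeliufi.

bmoreibubabeliufi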